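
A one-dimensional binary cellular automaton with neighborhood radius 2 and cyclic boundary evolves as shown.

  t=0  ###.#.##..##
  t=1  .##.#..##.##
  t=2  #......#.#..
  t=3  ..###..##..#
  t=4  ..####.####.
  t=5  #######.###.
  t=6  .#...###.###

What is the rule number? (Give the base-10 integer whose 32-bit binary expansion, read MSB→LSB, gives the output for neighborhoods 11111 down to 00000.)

  [31] ##### => .  t=0,i=0
  [30] ####. => #  t=0,i=1
  [29] ###.# => #  t=0,i=2
  [28] ###.. => #  t=3,i=4
  [27] ##.## => #  t=1,i=0
  [26] ##.#. => .  t=0,i=3
  [25] ##..# => #  t=0,i=8
  [24] ##... => .  t=4,i=11
  [23] #.### => .  t=4,i=7
  [22] #.##. => .  t=0,i=6
  [21] #.#.# => #  t=0,i=4
  [20] #.#.. => .  t=1,i=4
  [19] #..## => .  t=0,i=9
  [18] #..#. => #  t=2,i=11
  [17] #...# => #  t=4,i=0
  [16] #.... => #  t=2,i=2
  [15] .#### => #  t=0,i=11
  [14] .###. => #  t=3,i=3
  [13] .##.# => .  t=1,i=2
  [12] .##.. => #  t=0,i=7
  [11] .#.## => .  t=0,i=5
  [10] .#.#. => #  t=2,i=8
  [9] .#..# => .  t=1,i=5
  [8] .#... => .  t=2,i=1
  [7] ..### => #  t=0,i=10
  [6] ..##. => #  t=1,i=7
  [5] ..#.# => #  t=2,i=7
  [4] ..#.. => .  t=2,i=0
  [3] ...## => #  t=4,i=1
  [2] ...#. => .  t=2,i=6
  [1] ....# => .  t=2,i=5
  [0] ..... => #  t=2,i=3
  bits 01111010001001111101010011101001 = 2049430761

2049430761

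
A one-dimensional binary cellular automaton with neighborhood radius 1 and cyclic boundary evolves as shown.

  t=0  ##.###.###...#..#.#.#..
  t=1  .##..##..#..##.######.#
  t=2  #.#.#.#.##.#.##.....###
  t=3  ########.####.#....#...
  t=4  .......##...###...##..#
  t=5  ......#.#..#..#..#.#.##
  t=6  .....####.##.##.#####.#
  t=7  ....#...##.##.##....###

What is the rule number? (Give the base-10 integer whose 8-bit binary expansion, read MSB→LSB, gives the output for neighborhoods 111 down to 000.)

  [7] ### => .  t=0,i=4
  [6] ##. => #  t=0,i=1
  [5] #.# => #  t=0,i=2
  [4] #.. => .  t=0,i=10
  [3] .## => .  t=0,i=0
  [2] .#. => #  t=0,i=13
  [1] ..# => #  t=0,i=12
  [0] ... => .  t=0,i=11
  bits 01100110 = 102

102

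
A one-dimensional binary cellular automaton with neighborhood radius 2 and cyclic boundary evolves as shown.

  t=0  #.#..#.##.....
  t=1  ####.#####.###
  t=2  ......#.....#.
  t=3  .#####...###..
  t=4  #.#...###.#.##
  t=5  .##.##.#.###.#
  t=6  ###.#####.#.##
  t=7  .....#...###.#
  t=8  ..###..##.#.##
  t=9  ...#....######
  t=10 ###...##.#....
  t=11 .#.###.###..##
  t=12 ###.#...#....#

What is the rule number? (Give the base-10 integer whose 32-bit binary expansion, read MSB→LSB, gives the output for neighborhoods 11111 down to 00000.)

  nb #####: next=.  (t=1,i=0, bit31=0)
  nb ####.: next=.  (t=1,i=2, bit30=0)
  nb ###.#: next=.  (t=1,i=3, bit29=0)
  nb ###..: next=.  (t=3,i=5, bit28=0)
  nb ##.##: next=.  (t=1,i=4, bit27=0)
  nb ##.#.: next=#  (t=4,i=1, bit26=1)
  nb ##..#: next=.  (t=8,i=0, bit25=0)
  nb ##...: next=#  (t=0,i=9, bit24=1)
  nb #.###: next=.  (t=1,i=5, bit23=0)
  nb #.##.: next=#  (t=0,i=7, bit22=1)
  nb #.#.#: next=#  (t=4,i=10, bit21=1)
  nb #.#..: next=#  (t=0,i=2, bit20=1)
  nb #..##: next=.  (t=8,i=1, bit19=0)
  nb #..#.: next=.  (t=0,i=4, bit18=0)
  nb #...#: next=#  (t=3,i=7, bit17=1)
  nb #....: next=.  (t=0,i=10, bit16=0)
  nb .####: next=#  (t=1,i=6, bit15=1)
  nb .###.: next=#  (t=3,i=10, bit14=1)
  nb .##.#: next=#  (t=5,i=2, bit13=1)
  nb .##..: next=#  (t=0,i=8, bit12=1)
  nb .#.##: next=#  (t=0,i=6, bit11=1)
  nb .#.#.: next=#  (t=0,i=1, bit10=1)
  nb .#..#: next=#  (t=0,i=3, bit9=1)
  nb .#...: next=.  (t=2,i=7, bit8=0)
  nb ..###: next=.  (t=3,i=1, bit7=0)
  nb ..##.: next=.  (t=8,i=7, bit6=0)
  nb ..#.#: next=#  (t=0,i=0, bit5=1)
  nb ..#..: next=.  (t=2,i=6, bit4=0)
  nb ...##: next=#  (t=3,i=0, bit3=1)
  nb ...#.: next=#  (t=0,i=13, bit2=1)
  nb ....#: next=#  (t=0,i=12, bit1=1)
  nb .....: next=#  (t=0,i=11, bit0=1)
  bits 00000101011100101111111000101111 = 91422255

91422255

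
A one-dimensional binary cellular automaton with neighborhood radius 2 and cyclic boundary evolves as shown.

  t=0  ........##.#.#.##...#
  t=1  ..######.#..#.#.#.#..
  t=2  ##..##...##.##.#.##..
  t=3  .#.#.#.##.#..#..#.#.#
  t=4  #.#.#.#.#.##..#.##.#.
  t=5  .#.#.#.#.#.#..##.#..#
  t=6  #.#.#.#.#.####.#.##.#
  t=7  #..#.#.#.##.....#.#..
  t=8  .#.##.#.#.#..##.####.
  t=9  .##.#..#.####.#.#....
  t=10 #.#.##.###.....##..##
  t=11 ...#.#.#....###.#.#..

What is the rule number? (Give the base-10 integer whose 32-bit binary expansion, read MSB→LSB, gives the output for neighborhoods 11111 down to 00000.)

  [31] ##### => #  t=1,i=4
  [30] ####. => .  t=1,i=6
  [29] ###.# => .  t=1,i=7
  [28] ###.. => .  t=8,i=19
  [27] ##.## => .  t=2,i=11
  [26] ##.#. => .  t=0,i=10
  [25] ##..# => .  t=2,i=2
  [24] ##... => .  t=0,i=17
  [23] #.### => #  t=6,i=10
  [22] #.##. => .  t=0,i=15
  [21] #.#.# => .  t=0,i=11
  [20] #.#.. => #  t=1,i=9
  [19] #..## => #  t=2,i=3
  [18] #..#. => .  t=1,i=11
  [17] #...# => #  t=0,i=18
  [16] #.... => .  t=0,i=1
  [15] .#### => .  t=1,i=3
  [14] .###. => .  t=10,i=8
  [13] .##.# => #  t=0,i=9
  [12] .##.. => #  t=0,i=16
  [11] .#.## => #  t=0,i=14
  [10] .#.#. => #  t=0,i=12
  [9] .#..# => #  t=1,i=10
  [8] .#... => .  t=0,i=0
  [7] ..### => .  t=1,i=2
  [6] ..##. => .  t=0,i=8
  [5] ..#.# => #  t=1,i=12
  [4] ..#.. => .  t=0,i=20
  [3] ...## => #  t=0,i=7
  [2] ...#. => .  t=0,i=19
  [1] ....# => #  t=0,i=6
  [0] ..... => #  t=0,i=2
  bits 10000000100110100011111000101011 = 2157592107

2157592107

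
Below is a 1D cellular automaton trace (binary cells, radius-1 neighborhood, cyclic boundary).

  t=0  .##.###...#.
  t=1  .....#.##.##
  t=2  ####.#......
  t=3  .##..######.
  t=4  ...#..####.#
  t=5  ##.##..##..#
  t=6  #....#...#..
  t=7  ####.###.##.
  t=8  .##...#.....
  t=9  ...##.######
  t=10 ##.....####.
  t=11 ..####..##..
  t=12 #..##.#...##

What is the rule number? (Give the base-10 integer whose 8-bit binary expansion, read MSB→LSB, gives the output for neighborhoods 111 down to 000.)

  ### -> #   bit 7 = 1  t=0,i=5
  ##. -> .   bit 6 = 0  t=0,i=2
  #.# -> .   bit 5 = 0  t=0,i=3
  #.. -> #   bit 4 = 1  t=0,i=7
  .## -> .   bit 3 = 0  t=0,i=1
  .#. -> #   bit 2 = 1  t=0,i=10
  ..# -> .   bit 1 = 0  t=0,i=0
  ... -> #   bit 0 = 1  t=0,i=8
  bits 10010101 = 149

149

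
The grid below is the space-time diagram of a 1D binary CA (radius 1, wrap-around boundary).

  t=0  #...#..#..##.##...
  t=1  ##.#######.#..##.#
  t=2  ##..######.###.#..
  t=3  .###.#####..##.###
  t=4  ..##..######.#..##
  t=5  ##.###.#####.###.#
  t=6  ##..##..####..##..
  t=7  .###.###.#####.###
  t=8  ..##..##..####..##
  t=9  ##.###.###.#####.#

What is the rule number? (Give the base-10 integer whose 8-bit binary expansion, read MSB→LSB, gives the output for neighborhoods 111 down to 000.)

214

  nb ###: next=#  (t=1,i=0, bit7=1)
  nb ##.: next=#  (t=0,i=11, bit6=1)
  nb #.#: next=.  (t=0,i=12, bit5=0)
  nb #..: next=#  (t=0,i=1, bit4=1)
  nb .##: next=.  (t=0,i=10, bit3=0)
  nb .#.: next=#  (t=0,i=0, bit2=1)
  nb ..#: next=#  (t=0,i=3, bit1=1)
  nb ...: next=.  (t=0,i=2, bit0=0)
  bits 11010110 = 214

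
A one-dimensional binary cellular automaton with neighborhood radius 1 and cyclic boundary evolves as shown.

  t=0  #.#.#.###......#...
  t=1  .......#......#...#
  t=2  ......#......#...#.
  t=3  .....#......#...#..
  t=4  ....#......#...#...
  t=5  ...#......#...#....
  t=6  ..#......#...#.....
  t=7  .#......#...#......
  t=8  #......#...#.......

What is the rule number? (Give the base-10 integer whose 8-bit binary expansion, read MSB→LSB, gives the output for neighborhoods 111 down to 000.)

130

  ###|#  b7=1 t=0,i=7
  ##.|.  b6=0 t=0,i=8
  #.#|.  b5=0 t=0,i=1
  #..|.  b4=0 t=0,i=9
  .##|.  b3=0 t=0,i=6
  .#.|.  b2=0 t=0,i=0
  ..#|#  b1=1 t=0,i=14
  ...|.  b0=0 t=0,i=10
  bits 10000010 = 130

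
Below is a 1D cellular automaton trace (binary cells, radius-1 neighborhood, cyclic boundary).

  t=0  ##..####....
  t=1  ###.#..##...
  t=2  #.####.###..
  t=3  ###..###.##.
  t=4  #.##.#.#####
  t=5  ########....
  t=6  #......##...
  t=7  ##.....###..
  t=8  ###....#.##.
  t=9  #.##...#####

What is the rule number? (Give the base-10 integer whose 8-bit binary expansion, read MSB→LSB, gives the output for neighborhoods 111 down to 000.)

124

  ### -> .   bit 7 = 0  t=0,i=5
  ##. -> #   bit 6 = 1  t=0,i=1
  #.# -> #   bit 5 = 1  t=1,i=3
  #.. -> #   bit 4 = 1  t=0,i=2
  .## -> #   bit 3 = 1  t=0,i=0
  .#. -> #   bit 2 = 1  t=1,i=4
  ..# -> .   bit 1 = 0  t=0,i=3
  ... -> .   bit 0 = 0  t=0,i=9
  bits 01111100 = 124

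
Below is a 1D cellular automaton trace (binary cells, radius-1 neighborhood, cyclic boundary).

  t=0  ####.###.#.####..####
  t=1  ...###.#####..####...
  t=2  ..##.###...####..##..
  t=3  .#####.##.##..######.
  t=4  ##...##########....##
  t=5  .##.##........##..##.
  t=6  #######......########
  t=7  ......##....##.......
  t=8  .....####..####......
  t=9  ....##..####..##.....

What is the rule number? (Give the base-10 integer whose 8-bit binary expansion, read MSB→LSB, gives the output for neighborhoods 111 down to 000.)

  ###|.  b7=0 t=0,i=0
  ##.|#  b6=1 t=0,i=3
  #.#|#  b5=1 t=0,i=4
  #..|#  b4=1 t=0,i=15
  .##|#  b3=1 t=0,i=5
  .#.|#  b2=1 t=0,i=9
  ..#|#  b1=1 t=0,i=16
  ...|.  b0=0 t=1,i=0
  bits 01111110 = 126

126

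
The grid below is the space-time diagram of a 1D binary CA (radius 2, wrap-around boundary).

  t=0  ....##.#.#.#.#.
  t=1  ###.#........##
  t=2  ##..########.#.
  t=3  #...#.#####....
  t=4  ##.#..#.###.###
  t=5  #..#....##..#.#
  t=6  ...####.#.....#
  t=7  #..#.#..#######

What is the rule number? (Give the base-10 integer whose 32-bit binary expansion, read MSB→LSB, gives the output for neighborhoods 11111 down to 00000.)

  [31] ##### => #  t=1,i=0
  [30] ####. => #  t=1,i=1
  [29] ###.# => .  t=1,i=2
  [28] ###.. => #  t=3,i=10
  [27] ##.## => .  t=4,i=11
  [26] ##.#. => .  t=0,i=6
  [25] ##..# => .  t=2,i=2
  [24] ##... => .  t=3,i=11
  [23] #.### => #  t=3,i=6
  [22] #.##. => #  t=2,i=0
  [21] #.#.# => .  t=0,i=7
  [20] #.#.. => #  t=0,i=13
  [19] #..## => .  t=2,i=3
  [18] #..#. => .  t=4,i=5
  [17] #...# => .  t=3,i=2
  [16] #.... => #  t=0,i=0
  [15] .#### => .  t=1,i=14
  [14] .###. => #  t=4,i=9
  [13] .##.# => .  t=0,i=5
  [12] .##.. => .  t=2,i=1
  [11] .#.## => .  t=2,i=14
  [10] .#.#. => .  t=0,i=8
  [9] .#..# => .  t=4,i=4
  [8] .#... => #  t=0,i=14
  [7] ..### => #  t=1,i=13
  [6] ..##. => #  t=0,i=4
  [5] ..#.# => .  t=3,i=4
  [4] ..#.. => #  t=3,i=0
  [3] ...## => .  t=0,i=3
  [2] ...#. => #  t=3,i=3
  [1] ....# => #  t=0,i=2
  [0] ..... => #  t=0,i=1
  bits 11010000110100010100000111010111 = 3503374807

3503374807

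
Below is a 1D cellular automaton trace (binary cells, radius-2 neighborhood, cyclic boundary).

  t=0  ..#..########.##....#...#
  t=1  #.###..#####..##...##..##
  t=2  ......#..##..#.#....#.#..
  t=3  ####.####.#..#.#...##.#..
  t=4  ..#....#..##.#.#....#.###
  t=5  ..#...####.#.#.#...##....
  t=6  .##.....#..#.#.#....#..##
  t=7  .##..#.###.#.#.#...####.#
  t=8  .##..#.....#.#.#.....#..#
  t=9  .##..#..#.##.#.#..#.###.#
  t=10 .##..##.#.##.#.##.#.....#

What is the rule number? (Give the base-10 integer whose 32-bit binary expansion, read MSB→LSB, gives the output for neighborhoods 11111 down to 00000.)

  #####|#  b31=1 t=0,i=7
  ####.|#  b30=1 t=0,i=11
  ###.#|.  b29=0 t=0,i=12
  ###..|.  b28=0 t=1,i=4
  ##.##|.  b27=0 t=0,i=13
  ##.#.|.  b26=0 t=3,i=9
  ##..#|.  b25=0 t=1,i=5
  ##...|.  b24=0 t=0,i=16
  #.###|.  b23=0 t=1,i=2
  #.##.|#  b22=1 t=0,i=14
  #.#.#|#  b21=1 t=4,i=13
  #.#..|#  b20=1 t=2,i=15
  #..##|#  b19=1 t=0,i=4
  #..#.|.  b18=0 t=0,i=1
  #...#|.  b17=0 t=0,i=22
  #....|.  b16=0 t=0,i=17
  .####|.  b15=0 t=0,i=6
  .###.|.  b14=0 t=1,i=3
  .##.#|#  b13=1 t=3,i=20
  .##..|#  b12=1 t=0,i=15
  .#.##|.  b11=0 t=4,i=21
  .#.#.|.  b10=0 t=2,i=14
  .#..#|#  b9=1 t=0,i=0
  .#...|.  b8=0 t=0,i=21
  ..###|.  b7=0 t=0,i=5
  ..##.|.  b6=0 t=1,i=14
  ..#.#|#  b5=1 t=2,i=13
  ..#..|#  b4=1 t=0,i=2
  ...##|.  b3=0 t=1,i=18
  ...#.|#  b2=1 t=0,i=19
  ....#|.  b1=0 t=0,i=18
  .....|#  b0=1 t=2,i=0
  bits 11000000011110000011001000110101 = 3229102645

3229102645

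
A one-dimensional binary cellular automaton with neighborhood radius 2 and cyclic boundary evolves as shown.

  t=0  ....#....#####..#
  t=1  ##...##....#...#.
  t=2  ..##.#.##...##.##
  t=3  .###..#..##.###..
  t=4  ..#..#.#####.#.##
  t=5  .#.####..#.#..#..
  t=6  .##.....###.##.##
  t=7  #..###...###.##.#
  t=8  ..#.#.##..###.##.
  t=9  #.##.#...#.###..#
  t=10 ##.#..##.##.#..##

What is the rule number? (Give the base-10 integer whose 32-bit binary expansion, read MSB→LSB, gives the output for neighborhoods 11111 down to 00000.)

2836361057

  #####|#  b31=1 t=0,i=11
  ####.|.  b30=0 t=0,i=12
  ###.#|#  b29=1 t=4,i=11
  ###..|.  b28=0 t=0,i=13
  ##.##|#  b27=1 t=2,i=14
  ##.#.|.  b26=0 t=2,i=4
  ##..#|.  b25=0 t=0,i=14
  ##...|#  b24=1 t=1,i=2
  #.###|.  b23=0 t=3,i=12
  #.##.|.  b22=0 t=1,i=0
  #.#.#|.  b21=0 t=2,i=5
  #.#..|.  b20=0 t=5,i=11
  #..##|#  b19=1 t=2,i=1
  #..#.|#  b18=1 t=0,i=15
  #...#|#  b17=1 t=1,i=3
  #....|#  b16=1 t=0,i=1
  .####|.  b15=0 t=0,i=10
  .###.|#  b14=1 t=3,i=2
  .##.#|#  b13=1 t=2,i=3
  .##..|.  b12=0 t=1,i=1
  .#.##|#  b11=1 t=1,i=16
  .#.#.|#  b10=1 t=5,i=10
  .#..#|#  b9=1 t=3,i=7
  .#...|#  b8=1 t=0,i=0
  ..###|.  b7=0 t=0,i=9
  ..##.|#  b6=1 t=1,i=5
  ..#.#|#  b5=1 t=1,i=15
  ..#..|.  b4=0 t=0,i=4
  ...##|.  b3=0 t=0,i=8
  ...#.|.  b2=0 t=0,i=3
  ....#|.  b1=0 t=0,i=2
  .....|#  b0=1 t=6,i=5
  bits 10101001000011110110111101100001 = 2836361057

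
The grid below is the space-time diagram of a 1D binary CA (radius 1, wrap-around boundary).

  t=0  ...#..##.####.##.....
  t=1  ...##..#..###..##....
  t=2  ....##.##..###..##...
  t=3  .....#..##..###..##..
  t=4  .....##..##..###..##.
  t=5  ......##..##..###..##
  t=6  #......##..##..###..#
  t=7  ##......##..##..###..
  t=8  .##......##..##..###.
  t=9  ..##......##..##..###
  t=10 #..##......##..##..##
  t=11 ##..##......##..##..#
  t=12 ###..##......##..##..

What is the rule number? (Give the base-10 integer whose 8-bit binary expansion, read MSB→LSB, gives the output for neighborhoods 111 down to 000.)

  ###|#  b7=1 t=0,i=10
  ##.|#  b6=1 t=0,i=7
  #.#|.  b5=0 t=0,i=8
  #..|#  b4=1 t=0,i=4
  .##|.  b3=0 t=0,i=6
  .#.|#  b2=1 t=0,i=3
  ..#|.  b1=0 t=0,i=2
  ...|.  b0=0 t=0,i=0
  bits 11010100 = 212

212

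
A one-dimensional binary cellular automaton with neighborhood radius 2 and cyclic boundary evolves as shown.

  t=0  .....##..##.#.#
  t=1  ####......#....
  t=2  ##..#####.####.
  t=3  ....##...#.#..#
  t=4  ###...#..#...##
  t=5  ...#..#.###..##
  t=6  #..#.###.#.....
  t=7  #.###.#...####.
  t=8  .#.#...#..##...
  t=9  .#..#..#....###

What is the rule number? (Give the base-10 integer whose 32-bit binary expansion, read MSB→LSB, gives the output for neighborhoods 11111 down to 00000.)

  #####|.  b31=0 t=2,i=6
  ####.|.  b30=0 t=1,i=2
  ###.#|.  b29=0 t=2,i=8
  ###..|.  b28=0 t=1,i=3
  ##.##|#  b27=1 t=2,i=9
  ##.#.|.  b26=0 t=0,i=11
  ##..#|.  b25=0 t=0,i=7
  ##...|#  b24=1 t=1,i=4
  #.###|.  b23=0 t=2,i=10
  #.##.|.  b22=0 t=2,i=0
  #.#.#|.  b21=0 t=0,i=12
  #.#..|.  b20=0 t=0,i=14
  #..##|.  b19=0 t=0,i=8
  #..#.|#  b18=1 t=3,i=13
  #...#|.  b17=0 t=3,i=7
  #....|#  b16=1 t=0,i=1
  .####|#  b15=1 t=1,i=1
  .###.|#  b14=1 t=5,i=9
  .##.#|#  b13=1 t=0,i=10
  .##..|.  b12=0 t=0,i=6
  .#.##|#  b11=1 t=5,i=7
  .#.#.|.  b10=0 t=0,i=13
  .#..#|.  b9=0 t=3,i=12
  .#...|#  b8=1 t=0,i=0
  ..###|#  b7=1 t=1,i=0
  ..##.|.  b6=0 t=0,i=5
  ..#.#|#  b5=1 t=3,i=9
  ..#..|#  b4=1 t=1,i=10
  ...##|.  b3=0 t=0,i=4
  ...#.|.  b2=0 t=1,i=9
  ....#|#  b1=1 t=0,i=3
  .....|#  b0=1 t=0,i=2
  bits 00001001000001011110100110110011 = 151382451

151382451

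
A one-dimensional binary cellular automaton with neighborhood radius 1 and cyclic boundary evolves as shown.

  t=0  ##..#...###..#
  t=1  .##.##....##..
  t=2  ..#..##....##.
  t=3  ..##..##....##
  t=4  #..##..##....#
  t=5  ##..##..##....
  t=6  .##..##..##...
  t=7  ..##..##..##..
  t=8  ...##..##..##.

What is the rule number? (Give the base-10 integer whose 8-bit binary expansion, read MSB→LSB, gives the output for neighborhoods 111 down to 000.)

  ### -> .   bit 7 = 0  t=0,i=0
  ##. -> #   bit 6 = 1  t=0,i=1
  #.# -> .   bit 5 = 0  t=1,i=3
  #.. -> #   bit 4 = 1  t=0,i=2
  .## -> .   bit 3 = 0  t=0,i=8
  .#. -> #   bit 2 = 1  t=0,i=4
  ..# -> .   bit 1 = 0  t=0,i=3
  ... -> .   bit 0 = 0  t=0,i=6
  bits 01010100 = 84

84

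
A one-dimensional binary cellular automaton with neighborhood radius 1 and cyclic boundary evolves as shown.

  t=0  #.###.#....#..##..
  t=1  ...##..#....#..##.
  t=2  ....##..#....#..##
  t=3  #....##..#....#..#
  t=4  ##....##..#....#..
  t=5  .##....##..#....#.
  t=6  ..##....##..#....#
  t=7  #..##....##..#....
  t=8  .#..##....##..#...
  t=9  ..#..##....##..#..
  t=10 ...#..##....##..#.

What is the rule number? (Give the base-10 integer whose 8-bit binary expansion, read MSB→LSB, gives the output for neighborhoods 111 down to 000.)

208

  nb ###: next=#  (t=0,i=3, bit7=1)
  nb ##.: next=#  (t=0,i=4, bit6=1)
  nb #.#: next=.  (t=0,i=1, bit5=0)
  nb #..: next=#  (t=0,i=7, bit4=1)
  nb .##: next=.  (t=0,i=2, bit3=0)
  nb .#.: next=.  (t=0,i=0, bit2=0)
  nb ..#: next=.  (t=0,i=10, bit1=0)
  nb ...: next=.  (t=0,i=8, bit0=0)
  bits 11010000 = 208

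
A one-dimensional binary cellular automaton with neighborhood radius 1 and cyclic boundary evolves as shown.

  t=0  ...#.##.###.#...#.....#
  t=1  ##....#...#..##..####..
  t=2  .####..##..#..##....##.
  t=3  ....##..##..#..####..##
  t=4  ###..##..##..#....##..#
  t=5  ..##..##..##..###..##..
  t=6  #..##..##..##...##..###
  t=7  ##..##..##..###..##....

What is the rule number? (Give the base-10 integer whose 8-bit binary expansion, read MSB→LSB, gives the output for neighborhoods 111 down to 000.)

  [7] ### => .  t=0,i=9
  [6] ##. => #  t=0,i=6
  [5] #.# => .  t=0,i=4
  [4] #.. => #  t=0,i=0
  [3] .## => .  t=0,i=5
  [2] .#. => .  t=0,i=3
  [1] ..# => .  t=0,i=2
  [0] ... => #  t=0,i=1
  bits 01010001 = 81

81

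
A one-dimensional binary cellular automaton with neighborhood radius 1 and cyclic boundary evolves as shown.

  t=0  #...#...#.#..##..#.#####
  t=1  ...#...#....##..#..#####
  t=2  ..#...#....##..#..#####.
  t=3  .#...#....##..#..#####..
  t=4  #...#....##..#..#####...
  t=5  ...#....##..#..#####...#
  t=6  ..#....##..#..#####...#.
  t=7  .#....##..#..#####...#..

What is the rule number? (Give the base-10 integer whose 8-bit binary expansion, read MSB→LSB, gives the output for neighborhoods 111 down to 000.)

  [7] ### => #  t=0,i=20
  [6] ##. => .  t=0,i=0
  [5] #.# => .  t=0,i=9
  [4] #.. => .  t=0,i=1
  [3] .## => #  t=0,i=13
  [2] .#. => .  t=0,i=4
  [1] ..# => #  t=0,i=3
  [0] ... => .  t=0,i=2
  bits 10001010 = 138

138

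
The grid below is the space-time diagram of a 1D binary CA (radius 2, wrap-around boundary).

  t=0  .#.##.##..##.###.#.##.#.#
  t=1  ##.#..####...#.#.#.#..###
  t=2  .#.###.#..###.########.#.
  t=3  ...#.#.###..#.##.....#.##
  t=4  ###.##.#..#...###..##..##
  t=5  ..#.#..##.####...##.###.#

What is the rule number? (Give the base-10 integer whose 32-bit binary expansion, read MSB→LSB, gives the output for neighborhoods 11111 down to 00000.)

  ##### -> .   bit 31 = 0  t=1,i=24
  ####. -> .   bit 30 = 0  t=1,i=0
  ###.# -> #   bit 29 = 1  t=0,i=15
  ###.. -> .   bit 28 = 0  t=1,i=9
  ##.## -> .   bit 27 = 0  t=0,i=5
  ##.#. -> .   bit 26 = 0  t=0,i=16
  ##..# -> #   bit 25 = 1  t=0,i=8
  ##... -> #   bit 24 = 1  t=1,i=10
  #.### -> #   bit 23 = 1  t=0,i=13
  #.##. -> #   bit 22 = 1  t=0,i=3
  #.#.# -> #   bit 21 = 1  t=0,i=1
  #.#.. -> #   bit 20 = 1  t=1,i=3
  #..## -> #   bit 19 = 1  t=0,i=9
  #..#. -> .   bit 18 = 0  t=2,i=0
  #...# -> #   bit 17 = 1  t=1,i=11
  #.... -> .   bit 16 = 0  t=3,i=17
  .#### -> #   bit 15 = 1  t=1,i=7
  .###. -> .   bit 14 = 0  t=0,i=14
  .##.# -> .   bit 13 = 0  t=0,i=4
  .##.. -> #   bit 12 = 1  t=0,i=7
  .#.## -> .   bit 11 = 0  t=0,i=2
  .#.#. -> #   bit 10 = 1  t=0,i=0
  .#..# -> #   bit 9 = 1  t=1,i=4
  .#... -> #   bit 8 = 1  t=4,i=11
  ..### -> .   bit 7 = 0  t=1,i=6
  ..##. -> .   bit 6 = 0  t=0,i=10
  ..#.# -> .   bit 5 = 0  t=1,i=13
  ..#.. -> #   bit 4 = 1  t=4,i=10
  ...## -> #   bit 3 = 1  t=4,i=13
  ...#. -> #   bit 2 = 1  t=1,i=12
  ....# -> #   bit 1 = 1  t=3,i=19
  ..... -> .   bit 0 = 0  t=3,i=18
  bits 00100011111110101001011100011110 = 603625246

603625246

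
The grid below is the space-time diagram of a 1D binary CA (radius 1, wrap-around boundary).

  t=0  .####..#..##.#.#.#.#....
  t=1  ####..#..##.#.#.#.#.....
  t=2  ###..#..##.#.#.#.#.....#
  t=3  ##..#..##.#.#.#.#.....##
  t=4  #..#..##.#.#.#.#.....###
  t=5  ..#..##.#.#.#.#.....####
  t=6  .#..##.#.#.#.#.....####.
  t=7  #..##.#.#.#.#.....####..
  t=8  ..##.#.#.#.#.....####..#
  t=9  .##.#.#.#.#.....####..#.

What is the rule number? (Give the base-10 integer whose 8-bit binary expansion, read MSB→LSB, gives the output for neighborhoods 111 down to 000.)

  ###|#  b7=1 t=0,i=2
  ##.|.  b6=0 t=0,i=4
  #.#|#  b5=1 t=0,i=12
  #..|.  b4=0 t=0,i=5
  .##|#  b3=1 t=0,i=1
  .#.|.  b2=0 t=0,i=7
  ..#|#  b1=1 t=0,i=0
  ...|.  b0=0 t=0,i=21
  bits 10101010 = 170

170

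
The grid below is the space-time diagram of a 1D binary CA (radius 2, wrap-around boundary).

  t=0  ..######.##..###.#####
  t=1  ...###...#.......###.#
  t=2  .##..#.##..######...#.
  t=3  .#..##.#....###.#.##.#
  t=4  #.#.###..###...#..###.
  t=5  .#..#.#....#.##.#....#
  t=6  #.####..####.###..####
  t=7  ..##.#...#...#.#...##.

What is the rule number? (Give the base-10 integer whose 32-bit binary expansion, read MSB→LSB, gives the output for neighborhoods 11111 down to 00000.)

2496112239

  ##### -> #   bit 31 = 1  t=0,i=4
  ####. -> .   bit 30 = 0  t=0,i=6
  ###.# -> .   bit 29 = 0  t=0,i=7
  ###.. -> #   bit 28 = 1  t=0,i=21
  ##.## -> .   bit 27 = 0  t=0,i=8
  ##.#. -> #   bit 26 = 1  t=1,i=20
  ##..# -> .   bit 25 = 0  t=0,i=0
  ##... -> .   bit 24 = 0  t=1,i=6
  #.### -> #   bit 23 = 1  t=0,i=17
  #.##. -> #   bit 22 = 1  t=0,i=9
  #.#.# -> .   bit 21 = 0  t=3,i=16
  #.#.. -> .   bit 20 = 0  t=1,i=21
  #..## -> .   bit 19 = 0  t=0,i=1
  #..#. -> #   bit 18 = 1  t=2,i=4
  #...# -> #   bit 17 = 1  t=1,i=1
  #.... -> #   bit 16 = 1  t=1,i=11
  .#### -> #   bit 15 = 1  t=0,i=3
  .###. -> .   bit 14 = 0  t=0,i=14
  .##.# -> #   bit 13 = 1  t=3,i=5
  .##.. -> .   bit 12 = 0  t=0,i=10
  .#.## -> .   bit 11 = 0  t=2,i=6
  .#.#. -> #   bit 10 = 1  t=3,i=0
  .#..# -> #   bit 9 = 1  t=2,i=21
  .#... -> .   bit 8 = 0  t=1,i=0
  ..### -> .   bit 7 = 0  t=0,i=2
  ..##. -> #   bit 6 = 1  t=2,i=1
  ..#.# -> #   bit 5 = 1  t=2,i=5
  ..#.. -> .   bit 4 = 0  t=1,i=9
  ...## -> #   bit 3 = 1  t=1,i=2
  ...#. -> #   bit 2 = 1  t=1,i=8
  ....# -> #   bit 1 = 1  t=1,i=15
  ..... -> #   bit 0 = 1  t=1,i=12
  bits 10010100110001111010011001101111 = 2496112239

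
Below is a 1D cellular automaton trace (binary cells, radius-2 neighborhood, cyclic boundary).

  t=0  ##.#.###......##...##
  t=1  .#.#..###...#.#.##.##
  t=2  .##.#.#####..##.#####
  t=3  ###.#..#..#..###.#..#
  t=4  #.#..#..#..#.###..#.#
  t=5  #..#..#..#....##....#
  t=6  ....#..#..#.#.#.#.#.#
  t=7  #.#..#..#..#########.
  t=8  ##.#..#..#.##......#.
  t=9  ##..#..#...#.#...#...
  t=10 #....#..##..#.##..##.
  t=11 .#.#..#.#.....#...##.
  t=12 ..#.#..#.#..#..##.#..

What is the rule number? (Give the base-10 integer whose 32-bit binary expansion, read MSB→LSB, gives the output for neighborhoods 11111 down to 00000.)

  [31] ##### => .  t=2,i=8
  [30] ####. => .  t=0,i=0
  [29] ###.# => #  t=0,i=1
  [28] ###.. => #  t=0,i=7
  [27] ##.## => #  t=1,i=18
  [26] ##.#. => .  t=0,i=2
  [25] ##..# => .  t=2,i=11
  [24] ##... => #  t=0,i=8
  [23] #.### => .  t=0,i=5
  [22] #.##. => #  t=1,i=16
  [21] #.#.# => #  t=0,i=3
  [20] #.#.. => .  t=1,i=3
  [19] #..## => .  t=1,i=5
  [18] #..#. => .  t=3,i=6
  [17] #...# => #  t=0,i=17
  [16] #.... => .  t=0,i=9
  [15] .#### => #  t=0,i=20
  [14] .###. => #  t=0,i=6
  [13] .##.# => #  t=1,i=17
  [12] .##.. => .  t=0,i=15
  [11] .#.## => .  t=0,i=4
  [10] .#.#. => #  t=1,i=2
  [9] .#..# => #  t=1,i=4
  [8] .#... => #  t=5,i=10
  [7] ..### => #  t=0,i=19
  [6] ..##. => #  t=0,i=14
  [5] ..#.# => .  t=1,i=12
  [4] ..#.. => .  t=3,i=7
  [3] ...## => .  t=0,i=13
  [2] ...#. => .  t=1,i=11
  [1] ....# => #  t=0,i=12
  [0] ..... => .  t=0,i=10
  bits 00111001011000101110011111000010 = 962783170

962783170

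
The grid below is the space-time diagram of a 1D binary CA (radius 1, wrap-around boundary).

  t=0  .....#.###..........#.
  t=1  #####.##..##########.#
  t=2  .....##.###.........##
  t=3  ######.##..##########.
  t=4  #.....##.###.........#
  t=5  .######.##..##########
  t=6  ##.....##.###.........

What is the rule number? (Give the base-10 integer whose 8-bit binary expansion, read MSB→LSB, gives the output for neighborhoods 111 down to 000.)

59

  ### -> .   bit 7 = 0  t=0,i=8
  ##. -> .   bit 6 = 0  t=0,i=9
  #.# -> #   bit 5 = 1  t=0,i=6
  #.. -> #   bit 4 = 1  t=0,i=10
  .## -> #   bit 3 = 1  t=0,i=7
  .#. -> .   bit 2 = 0  t=0,i=5
  ..# -> #   bit 1 = 1  t=0,i=4
  ... -> #   bit 0 = 1  t=0,i=0
  bits 00111011 = 59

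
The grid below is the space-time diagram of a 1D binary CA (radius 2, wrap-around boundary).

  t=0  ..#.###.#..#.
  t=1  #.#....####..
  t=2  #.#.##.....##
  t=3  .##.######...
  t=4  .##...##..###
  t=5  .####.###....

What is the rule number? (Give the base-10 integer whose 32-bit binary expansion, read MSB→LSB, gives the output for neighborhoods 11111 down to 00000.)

2272735843

  [31] ##### => #  t=3,i=6
  [30] ####. => .  t=1,i=9
  [29] ###.# => .  t=0,i=6
  [28] ###.. => .  t=1,i=10
  [27] ##.## => .  t=3,i=3
  [26] ##.#. => #  t=0,i=7
  [25] ##..# => #  t=1,i=11
  [24] ##... => #  t=2,i=6
  [23] #.### => .  t=0,i=4
  [22] #.##. => #  t=2,i=4
  [21] #.#.# => #  t=2,i=2
  [20] #.#.. => #  t=0,i=8
  [19] #..## => .  t=4,i=9
  [18] #..#. => #  t=0,i=10
  [17] #...# => #  t=0,i=0
  [16] #.... => #  t=1,i=4
  [15] .#### => .  t=1,i=8
  [14] .###. => .  t=0,i=5
  [13] .##.# => #  t=3,i=2
  [12] .##.. => #  t=2,i=5
  [11] .#.## => .  t=0,i=3
  [10] .#.#. => .  t=1,i=1
  [9] .#..# => #  t=0,i=9
  [8] .#... => .  t=0,i=12
  [7] ..### => .  t=1,i=7
  [6] ..##. => #  t=3,i=1
  [5] ..#.# => #  t=0,i=2
  [4] ..#.. => .  t=0,i=11
  [3] ...## => .  t=1,i=6
  [2] ...#. => .  t=0,i=1
  [1] ....# => #  t=1,i=5
  [0] ..... => #  t=2,i=8
  bits 10000111011101110011001001100011 = 2272735843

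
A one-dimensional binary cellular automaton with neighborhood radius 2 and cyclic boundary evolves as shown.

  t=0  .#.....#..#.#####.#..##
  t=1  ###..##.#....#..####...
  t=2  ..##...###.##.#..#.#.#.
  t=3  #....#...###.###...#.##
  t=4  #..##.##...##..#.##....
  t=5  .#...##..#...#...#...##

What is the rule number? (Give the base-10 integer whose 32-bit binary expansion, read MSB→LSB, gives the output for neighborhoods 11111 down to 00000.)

1047692038

  #####|.  b31=0 t=0,i=14
  ####.|.  b30=0 t=0,i=15
  ###.#|#  b29=1 t=0,i=16
  ###..|#  b28=1 t=1,i=2
  ##.##|#  b27=1 t=2,i=10
  ##.#.|#  b26=1 t=0,i=0
  ##..#|#  b25=1 t=1,i=3
  ##...|.  b24=0 t=1,i=20
  #.###|.  b23=0 t=0,i=12
  #.##.|#  b22=1 t=2,i=11
  #.#.#|#  b21=1 t=2,i=19
  #.#..|#  b20=1 t=0,i=1
  #..##|.  b19=0 t=0,i=20
  #..#.|.  b18=0 t=0,i=9
  #...#|#  b17=1 t=1,i=21
  #....|.  b16=0 t=0,i=3
  .####|#  b15=1 t=0,i=13
  .###.|.  b14=0 t=1,i=1
  .##.#|.  b13=0 t=0,i=22
  .##..|.  b12=0 t=2,i=3
  .#.##|.  b11=0 t=0,i=11
  .#.#.|.  b10=0 t=2,i=18
  .#..#|#  b9=1 t=0,i=8
  .#...|#  b8=1 t=0,i=2
  ..###|.  b7=0 t=1,i=0
  ..##.|.  b6=0 t=0,i=21
  ..#.#|.  b5=0 t=0,i=10
  ..#..|.  b4=0 t=0,i=7
  ...##|.  b3=0 t=1,i=22
  ...#.|#  b2=1 t=0,i=6
  ....#|#  b1=1 t=0,i=5
  .....|.  b0=0 t=0,i=4
  bits 00111110011100101000001100000110 = 1047692038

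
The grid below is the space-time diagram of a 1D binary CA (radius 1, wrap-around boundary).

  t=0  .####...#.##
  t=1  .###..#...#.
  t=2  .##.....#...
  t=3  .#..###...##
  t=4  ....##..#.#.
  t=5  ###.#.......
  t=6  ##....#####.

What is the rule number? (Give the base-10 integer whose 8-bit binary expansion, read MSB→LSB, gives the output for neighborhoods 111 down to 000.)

  ###|#  b7=1 t=0,i=2
  ##.|.  b6=0 t=0,i=4
  #.#|.  b5=0 t=0,i=0
  #..|.  b4=0 t=0,i=5
  .##|#  b3=1 t=0,i=1
  .#.|.  b2=0 t=0,i=8
  ..#|.  b1=0 t=0,i=7
  ...|#  b0=1 t=0,i=6
  bits 10001001 = 137

137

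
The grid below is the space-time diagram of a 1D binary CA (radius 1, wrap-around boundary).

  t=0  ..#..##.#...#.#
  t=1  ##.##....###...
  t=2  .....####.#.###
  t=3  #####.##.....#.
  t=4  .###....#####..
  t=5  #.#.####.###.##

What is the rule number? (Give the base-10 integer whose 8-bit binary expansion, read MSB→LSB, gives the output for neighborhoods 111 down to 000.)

  [7] ### => #  t=1,i=10
  [6] ##. => .  t=0,i=6
  [5] #.# => .  t=0,i=7
  [4] #.. => #  t=0,i=0
  [3] .## => .  t=0,i=5
  [2] .#. => .  t=0,i=2
  [1] ..# => #  t=0,i=1
  [0] ... => #  t=0,i=10
  bits 10010011 = 147

147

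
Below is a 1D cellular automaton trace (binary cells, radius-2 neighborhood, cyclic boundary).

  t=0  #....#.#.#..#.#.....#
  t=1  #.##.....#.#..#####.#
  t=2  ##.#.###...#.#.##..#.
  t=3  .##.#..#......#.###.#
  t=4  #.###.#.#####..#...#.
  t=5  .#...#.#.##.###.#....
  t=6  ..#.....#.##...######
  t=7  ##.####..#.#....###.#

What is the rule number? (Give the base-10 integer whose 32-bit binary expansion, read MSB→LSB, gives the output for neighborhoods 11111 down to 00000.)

  nb #####: next=#  (t=1,i=16, bit31=1)
  nb ####.: next=.  (t=1,i=17, bit30=0)
  nb ###.#: next=.  (t=1,i=18, bit29=0)
  nb ###..: next=#  (t=2,i=7, bit28=1)
  nb ##.##: next=#  (t=1,i=1, bit27=1)
  nb ##.#.: next=#  (t=2,i=2, bit26=1)
  nb ##..#: next=#  (t=2,i=17, bit25=1)
  nb ##...: next=.  (t=0,i=1, bit24=0)
  nb #.###: next=.  (t=2,i=5, bit23=0)
  nb #.##.: next=.  (t=1,i=2, bit22=0)
  nb #.#.#: next=.  (t=0,i=7, bit21=0)
  nb #.#..: next=#  (t=0,i=9, bit20=1)
  nb #..##: next=#  (t=1,i=13, bit19=1)
  nb #..#.: next=#  (t=0,i=11, bit18=1)
  nb #...#: next=.  (t=2,i=9, bit17=0)
  nb #....: next=#  (t=0,i=2, bit16=1)
  nb .####: next=#  (t=1,i=15, bit15=1)
  nb .###.: next=.  (t=2,i=6, bit14=0)
  nb .##.#: next=#  (t=1,i=0, bit13=1)
  nb .##..: next=#  (t=0,i=0, bit12=1)
  nb .#.##: next=#  (t=2,i=4, bit11=1)
  nb .#.#.: next=.  (t=0,i=6, bit10=0)
  nb .#..#: next=.  (t=0,i=10, bit9=0)
  nb .#...: next=#  (t=0,i=15, bit8=1)
  nb ..###: next=.  (t=1,i=14, bit7=0)
  nb ..##.: next=#  (t=0,i=20, bit6=1)
  nb ..#.#: next=.  (t=0,i=5, bit5=0)
  nb ..#..: next=.  (t=3,i=7, bit4=0)
  nb ...##: next=.  (t=0,i=19, bit3=0)
  nb ...#.: next=.  (t=0,i=4, bit2=0)
  nb ....#: next=#  (t=0,i=3, bit1=1)
  nb .....: next=#  (t=0,i=17, bit0=1)
  bits 10011110000111011011100101000011 = 2652748099

2652748099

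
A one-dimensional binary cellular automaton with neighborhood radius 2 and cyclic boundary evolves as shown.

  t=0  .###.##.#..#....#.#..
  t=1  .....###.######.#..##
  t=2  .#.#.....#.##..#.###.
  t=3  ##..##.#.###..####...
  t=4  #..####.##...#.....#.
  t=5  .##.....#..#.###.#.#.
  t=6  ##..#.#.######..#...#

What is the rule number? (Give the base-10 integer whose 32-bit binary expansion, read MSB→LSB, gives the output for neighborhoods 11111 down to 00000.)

2228169586

  [31] ##### => #  t=1,i=11
  [30] ####. => .  t=1,i=13
  [29] ###.# => .  t=0,i=3
  [28] ###.. => .  t=2,i=19
  [27] ##.## => .  t=0,i=4
  [26] ##.#. => #  t=0,i=7
  [25] ##..# => .  t=2,i=13
  [24] ##... => .  t=1,i=0
  [23] #.### => #  t=1,i=9
  [22] #.##. => #  t=0,i=5
  [21] #.#.# => .  t=3,i=7
  [20] #.#.. => .  t=0,i=8
  [19] #..## => #  t=1,i=18
  [18] #..#. => #  t=0,i=10
  [17] #...# => #  t=0,i=20
  [16] #.... => #  t=0,i=13
  [15] .#### => .  t=1,i=10
  [14] .###. => .  t=0,i=2
  [13] .##.# => #  t=0,i=6
  [12] .##.. => .  t=1,i=20
  [11] .#.## => #  t=2,i=10
  [10] .#.#. => .  t=0,i=17
  [9] .#..# => #  t=0,i=9
  [8] .#... => #  t=0,i=12
  [7] ..### => .  t=0,i=1
  [6] ..##. => #  t=1,i=19
  [5] ..#.# => #  t=0,i=16
  [4] ..#.. => #  t=0,i=11
  [3] ...## => .  t=0,i=0
  [2] ...#. => .  t=0,i=15
  [1] ....# => #  t=0,i=14
  [0] ..... => .  t=1,i=2
  bits 10000100110011110010101101110010 = 2228169586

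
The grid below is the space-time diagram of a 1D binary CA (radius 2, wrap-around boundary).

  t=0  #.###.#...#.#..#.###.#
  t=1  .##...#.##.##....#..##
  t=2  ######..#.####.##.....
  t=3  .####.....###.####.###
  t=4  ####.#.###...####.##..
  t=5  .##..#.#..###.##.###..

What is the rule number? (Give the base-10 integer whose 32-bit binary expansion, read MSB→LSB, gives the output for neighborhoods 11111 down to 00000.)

3388118031

  [31] ##### => #  t=2,i=2
  [30] ####. => #  t=2,i=4
  [29] ###.# => .  t=0,i=4
  [28] ###.. => .  t=2,i=5
  [27] ##.## => #  t=0,i=1
  [26] ##.#. => .  t=0,i=5
  [25] ##..# => .  t=2,i=6
  [24] ##... => #  t=1,i=3
  [23] #.### => #  t=0,i=2
  [22] #.##. => #  t=0,i=21
  [21] #.#.# => #  t=4,i=5
  [20] #.#.. => #  t=0,i=6
  [19] #..## => .  t=1,i=19
  [18] #..#. => .  t=0,i=14
  [17] #...# => #  t=0,i=8
  [16] #.... => .  t=1,i=14
  [15] .#### => #  t=2,i=1
  [14] .###. => .  t=0,i=3
  [13] .##.# => .  t=0,i=0
  [12] .##.. => #  t=1,i=2
  [11] .#.## => .  t=0,i=16
  [10] .#.#. => #  t=0,i=11
  [9] .#..# => .  t=0,i=13
  [8] .#... => .  t=0,i=7
  [7] ..### => .  t=2,i=0
  [6] ..##. => .  t=1,i=20
  [5] ..#.# => .  t=0,i=10
  [4] ..#.. => .  t=1,i=17
  [3] ...## => #  t=2,i=21
  [2] ...#. => #  t=0,i=9
  [1] ....# => #  t=1,i=15
  [0] ..... => #  t=2,i=19
  bits 11001001111100101001010000001111 = 3388118031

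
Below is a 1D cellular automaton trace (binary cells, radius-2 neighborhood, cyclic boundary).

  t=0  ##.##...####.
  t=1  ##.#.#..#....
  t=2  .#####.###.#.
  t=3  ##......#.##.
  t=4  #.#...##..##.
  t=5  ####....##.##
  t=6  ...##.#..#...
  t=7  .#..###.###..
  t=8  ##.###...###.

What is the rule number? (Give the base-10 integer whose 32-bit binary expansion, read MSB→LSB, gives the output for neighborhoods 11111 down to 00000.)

  #####|.  b31=0 t=2,i=3
  ####.|.  b30=0 t=0,i=10
  ###.#|.  b29=0 t=0,i=11
  ###..|#  b28=1 t=5,i=3
  ##.##|.  b27=0 t=0,i=2
  ##.#.|#  b26=1 t=1,i=2
  ##..#|#  b25=1 t=4,i=8
  ##...|#  b24=1 t=0,i=5
  #.###|.  b23=0 t=2,i=7
  #.##.|#  b22=1 t=0,i=0
  #.#.#|#  b21=1 t=1,i=3
  #.#..|#  b20=1 t=1,i=5
  #..##|#  b19=1 t=2,i=0
  #..#.|#  b18=1 t=1,i=7
  #...#|.  b17=0 t=0,i=6
  #....|.  b16=0 t=1,i=10
  .####|.  b15=0 t=0,i=9
  .###.|#  b14=1 t=2,i=8
  .##.#|#  b13=1 t=0,i=1
  .##..|.  b12=0 t=0,i=4
  .#.##|.  b11=0 t=3,i=9
  .#.#.|#  b10=1 t=1,i=4
  .#..#|.  b9=0 t=1,i=6
  .#...|#  b8=1 t=1,i=9
  ..###|#  b7=1 t=0,i=8
  ..##.|.  b6=0 t=1,i=0
  ..#.#|.  b5=0 t=3,i=8
  ..#..|#  b4=1 t=1,i=8
  ...##|.  b3=0 t=0,i=7
  ...#.|#  b2=1 t=3,i=7
  ....#|#  b1=1 t=1,i=11
  .....|.  b0=0 t=3,i=4
  bits 00010111011111000110010110010110 = 394028438

394028438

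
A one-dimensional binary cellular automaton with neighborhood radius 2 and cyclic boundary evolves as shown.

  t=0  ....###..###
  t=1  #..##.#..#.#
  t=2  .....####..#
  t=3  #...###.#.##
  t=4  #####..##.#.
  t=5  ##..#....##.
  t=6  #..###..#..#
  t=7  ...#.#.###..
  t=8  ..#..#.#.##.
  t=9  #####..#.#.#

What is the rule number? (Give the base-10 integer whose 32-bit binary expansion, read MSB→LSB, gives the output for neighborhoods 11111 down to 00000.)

  [31] ##### => .  t=4,i=2
  [30] ####. => .  t=2,i=7
  [29] ###.# => .  t=3,i=6
  [28] ###.. => #  t=0,i=6
  [27] ##.## => #  t=5,i=11
  [26] ##.#. => #  t=1,i=5
  [25] ##..# => .  t=0,i=7
  [24] ##... => #  t=0,i=0
  [23] #.### => #  t=3,i=10
  [22] #.##. => #  t=1,i=11
  [21] #.#.# => #  t=3,i=8
  [20] #.#.. => #  t=1,i=6
  [19] #..## => .  t=0,i=8
  [18] #..#. => #  t=1,i=8
  [17] #...# => #  t=3,i=2
  [16] #.... => .  t=0,i=1
  [15] .#### => #  t=2,i=6
  [14] .###. => .  t=0,i=5
  [13] .##.# => .  t=1,i=4
  [12] .##.. => .  t=1,i=0
  [11] .#.## => .  t=1,i=10
  [10] .#.#. => .  t=7,i=4
  [9] .#..# => #  t=1,i=7
  [8] .#... => #  t=2,i=0
  [7] ..### => #  t=0,i=4
  [6] ..##. => .  t=1,i=3
  [5] ..#.# => .  t=1,i=9
  [4] ..#.. => #  t=2,i=11
  [3] ...## => #  t=0,i=3
  [2] ...#. => #  t=7,i=2
  [1] ....# => .  t=0,i=2
  [0] ..... => .  t=2,i=2
  bits 00011101111101101000001110011100 = 502694812

502694812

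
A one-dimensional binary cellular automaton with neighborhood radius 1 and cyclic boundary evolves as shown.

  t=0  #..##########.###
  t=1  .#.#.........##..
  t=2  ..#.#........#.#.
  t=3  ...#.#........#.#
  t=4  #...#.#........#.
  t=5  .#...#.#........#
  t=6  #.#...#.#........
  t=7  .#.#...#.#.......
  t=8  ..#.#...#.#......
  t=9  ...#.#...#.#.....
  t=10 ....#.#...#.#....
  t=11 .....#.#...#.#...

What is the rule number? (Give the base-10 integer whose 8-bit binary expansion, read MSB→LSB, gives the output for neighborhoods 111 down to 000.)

56

  [7] ### => .  t=0,i=4
  [6] ##. => .  t=0,i=0
  [5] #.# => #  t=0,i=13
  [4] #.. => #  t=0,i=1
  [3] .## => #  t=0,i=3
  [2] .#. => .  t=1,i=1
  [1] ..# => .  t=0,i=2
  [0] ... => .  t=1,i=5
  bits 00111000 = 56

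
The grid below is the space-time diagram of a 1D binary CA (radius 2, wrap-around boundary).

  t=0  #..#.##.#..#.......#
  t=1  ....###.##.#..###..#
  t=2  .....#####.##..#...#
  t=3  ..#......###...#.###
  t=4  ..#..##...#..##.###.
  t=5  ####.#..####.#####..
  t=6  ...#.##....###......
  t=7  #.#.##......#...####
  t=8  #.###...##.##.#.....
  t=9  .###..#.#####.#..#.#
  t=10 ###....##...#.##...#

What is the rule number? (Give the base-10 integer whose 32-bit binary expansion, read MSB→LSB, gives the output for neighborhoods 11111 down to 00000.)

686975573

  [31] ##### => .  t=2,i=7
  [30] ####. => .  t=2,i=8
  [29] ###.# => #  t=1,i=6
  [28] ###.. => .  t=1,i=16
  [27] ##.## => #  t=1,i=7
  [26] ##.#. => .  t=0,i=7
  [25] ##..# => .  t=0,i=1
  [24] ##... => .  t=3,i=12
  [23] #.### => #  t=3,i=17
  [22] #.##. => #  t=0,i=5
  [21] #.#.# => #  t=7,i=2
  [20] #.#.. => #  t=0,i=8
  [19] #..## => .  t=1,i=13
  [18] #..#. => .  t=0,i=2
  [17] #...# => #  t=2,i=17
  [16] #.... => .  t=0,i=13
  [15] .#### => .  t=2,i=6
  [14] .###. => #  t=1,i=5
  [13] .##.# => #  t=0,i=6
  [12] .##.. => .  t=0,i=0
  [11] .#.## => #  t=0,i=4
  [10] .#.#. => .  t=9,i=18
  [9] .#..# => #  t=0,i=9
  [8] .#... => .  t=0,i=12
  [7] ..### => .  t=1,i=4
  [6] ..##. => #  t=0,i=19
  [5] ..#.# => .  t=0,i=3
  [4] ..#.. => #  t=0,i=11
  [3] ...## => .  t=0,i=18
  [2] ...#. => #  t=2,i=18
  [1] ....# => .  t=0,i=17
  [0] ..... => #  t=0,i=14
  bits 00101000111100100110101001010101 = 686975573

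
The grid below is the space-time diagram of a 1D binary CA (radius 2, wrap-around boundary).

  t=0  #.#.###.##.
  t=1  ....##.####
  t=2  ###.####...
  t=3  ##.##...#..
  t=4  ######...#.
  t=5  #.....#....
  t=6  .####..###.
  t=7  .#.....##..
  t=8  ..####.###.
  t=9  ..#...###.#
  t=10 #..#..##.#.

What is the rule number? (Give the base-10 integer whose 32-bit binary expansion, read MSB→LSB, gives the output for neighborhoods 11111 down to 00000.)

  #####|.  b31=0 t=4,i=2
  ####.|.  b30=0 t=1,i=9
  ###.#|.  b29=0 t=0,i=6
  ###..|.  b28=0 t=1,i=10
  ##.##|#  b27=1 t=0,i=7
  ##.#.|#  b26=1 t=0,i=10
  ##..#|.  b25=0 t=6,i=5
  ##...|#  b24=1 t=1,i=0
  #.###|#  b23=1 t=0,i=4
  #.##.|#  b22=1 t=0,i=8
  #.#.#|.  b21=0 t=0,i=0
  #.#..|.  b20=0 t=9,i=10
  #..##|.  b19=0 t=3,i=10
  #..#.|.  b18=0 t=9,i=1
  #...#|.  b17=0 t=2,i=9
  #....|#  b16=1 t=1,i=1
  .####|.  b15=0 t=1,i=8
  .###.|#  b14=1 t=0,i=5
  .##.#|#  b13=1 t=0,i=9
  .##..|#  b12=1 t=3,i=4
  .#.##|.  b11=0 t=0,i=3
  .#.#.|.  b10=0 t=0,i=1
  .#..#|#  b9=1 t=3,i=9
  .#...|#  b8=1 t=5,i=1
  ..###|#  b7=1 t=2,i=0
  ..##.|#  b6=1 t=1,i=4
  ..#.#|.  b5=0 t=4,i=9
  ..#..|.  b4=0 t=3,i=8
  ...##|.  b3=0 t=1,i=3
  ...#.|.  b2=0 t=3,i=7
  ....#|#  b1=1 t=1,i=2
  .....|#  b0=1 t=5,i=3
  bits 00001101110000010111001111000011 = 230781891

230781891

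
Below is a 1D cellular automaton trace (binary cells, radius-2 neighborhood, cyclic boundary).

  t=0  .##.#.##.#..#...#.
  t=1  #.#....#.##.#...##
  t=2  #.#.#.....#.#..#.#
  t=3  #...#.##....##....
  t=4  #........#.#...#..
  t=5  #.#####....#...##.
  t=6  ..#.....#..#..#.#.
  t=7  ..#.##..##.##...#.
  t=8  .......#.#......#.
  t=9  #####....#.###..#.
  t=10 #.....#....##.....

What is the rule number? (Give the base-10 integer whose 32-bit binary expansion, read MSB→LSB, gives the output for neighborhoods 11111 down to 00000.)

  ##### -> .   bit 31 = 0  t=5,i=4
  ####. -> .   bit 30 = 0  t=5,i=5
  ###.# -> #   bit 29 = 1  t=1,i=0
  ###.. -> .   bit 28 = 0  t=5,i=6
  ##.## -> .   bit 27 = 0  t=7,i=10
  ##.#. -> .   bit 26 = 0  t=0,i=3
  ##..# -> .   bit 25 = 0  t=7,i=6
  ##... -> .   bit 24 = 0  t=3,i=8
  #.### -> #   bit 23 = 1  t=5,i=2
  #.##. -> .   bit 22 = 0  t=0,i=6
  #.#.# -> .   bit 21 = 0  t=0,i=4
  #.#.. -> #   bit 20 = 1  t=0,i=9
  #..## -> #   bit 19 = 1  t=0,i=0
  #..#. -> .   bit 18 = 0  t=0,i=11
  #...# -> .   bit 17 = 0  t=0,i=14
  #.... -> #   bit 16 = 1  t=1,i=4
  .#### -> .   bit 15 = 0  t=5,i=3
  .###. -> #   bit 14 = 1  t=1,i=17
  .##.# -> #   bit 13 = 1  t=0,i=2
  .##.. -> .   bit 12 = 0  t=3,i=7
  .#.## -> .   bit 11 = 0  t=0,i=5
  .#.#. -> .   bit 10 = 0  t=2,i=3
  .#..# -> #   bit 9 = 1  t=0,i=10
  .#... -> .   bit 8 = 0  t=0,i=13
  ..### -> .   bit 7 = 0  t=1,i=16
  ..##. -> .   bit 6 = 0  t=0,i=1
  ..#.# -> .   bit 5 = 0  t=1,i=7
  ..#.. -> #   bit 4 = 1  t=0,i=12
  ...## -> #   bit 3 = 1  t=1,i=15
  ...#. -> .   bit 2 = 0  t=0,i=15
  ....# -> .   bit 1 = 0  t=1,i=5
  ..... -> #   bit 0 = 1  t=2,i=7
  bits 00100000100110010110001000011001 = 546923033

546923033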